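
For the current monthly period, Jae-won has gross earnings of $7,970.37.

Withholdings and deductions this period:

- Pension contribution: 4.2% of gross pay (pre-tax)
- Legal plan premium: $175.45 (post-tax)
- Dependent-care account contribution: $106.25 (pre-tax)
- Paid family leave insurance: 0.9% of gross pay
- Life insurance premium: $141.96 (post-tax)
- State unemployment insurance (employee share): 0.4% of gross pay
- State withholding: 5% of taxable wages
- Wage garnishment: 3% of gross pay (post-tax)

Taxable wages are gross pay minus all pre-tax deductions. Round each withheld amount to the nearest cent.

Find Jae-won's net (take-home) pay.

$6,492.76

Dependent-care account contribution: $106.25
Pension contribution: $7,970.37 × 0.042 = $334.76
Pre-tax total = $106.25 + $334.76 = $441.01
Taxable wages = $7,970.37 − $441.01 = $7,529.36
State withholding: $7,529.36 × 0.05 = $376.47
State unemployment insurance (employee share): $7,970.37 × 0.004 = $31.88
Paid family leave insurance: $7,970.37 × 0.009 = $71.73
Life insurance premium: $141.96
Legal plan premium: $175.45
Wage garnishment: $7,970.37 × 0.03 = $239.11
Total deductions = $106.25 + $334.76 + $376.47 + $31.88 + $71.73 + $141.96 + $175.45 + $239.11 = $1,477.61
Net pay = $7,970.37 − $1,477.61 = $6,492.76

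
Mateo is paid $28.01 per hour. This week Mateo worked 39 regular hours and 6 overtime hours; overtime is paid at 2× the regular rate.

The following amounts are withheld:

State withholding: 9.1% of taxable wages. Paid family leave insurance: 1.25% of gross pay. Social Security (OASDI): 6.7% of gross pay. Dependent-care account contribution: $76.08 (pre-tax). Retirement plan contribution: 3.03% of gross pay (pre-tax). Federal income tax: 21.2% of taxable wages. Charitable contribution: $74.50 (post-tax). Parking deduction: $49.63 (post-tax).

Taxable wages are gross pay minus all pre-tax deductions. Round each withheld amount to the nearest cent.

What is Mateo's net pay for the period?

Regular pay: 39 × $28.01 = $1,092.39
Overtime pay: 6 × $28.01 × 2 = $336.12
Gross pay = $1,092.39 + $336.12 = $1,428.51
Retirement plan contribution: $1,428.51 × 0.0303 = $43.28
Dependent-care account contribution: $76.08
Pre-tax total = $43.28 + $76.08 = $119.36
Taxable wages = $1,428.51 − $119.36 = $1,309.15
Federal income tax: $1,309.15 × 0.212 = $277.54
State withholding: $1,309.15 × 0.091 = $119.13
Paid family leave insurance: $1,428.51 × 0.0125 = $17.86
Social Security (OASDI): $1,428.51 × 0.067 = $95.71
Parking deduction: $49.63
Charitable contribution: $74.50
Total deductions = $43.28 + $76.08 + $277.54 + $119.13 + $17.86 + $95.71 + $49.63 + $74.50 = $753.73
Net pay = $1,428.51 − $753.73 = $674.78

$674.78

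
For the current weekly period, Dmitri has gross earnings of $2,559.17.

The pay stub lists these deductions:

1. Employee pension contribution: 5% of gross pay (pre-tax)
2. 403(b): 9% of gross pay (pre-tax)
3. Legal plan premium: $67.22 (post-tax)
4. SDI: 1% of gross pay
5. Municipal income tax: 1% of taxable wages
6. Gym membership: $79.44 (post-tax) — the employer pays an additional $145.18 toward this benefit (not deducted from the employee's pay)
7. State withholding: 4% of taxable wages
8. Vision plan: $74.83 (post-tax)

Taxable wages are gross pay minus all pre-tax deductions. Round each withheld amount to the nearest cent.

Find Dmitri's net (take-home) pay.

$1,843.75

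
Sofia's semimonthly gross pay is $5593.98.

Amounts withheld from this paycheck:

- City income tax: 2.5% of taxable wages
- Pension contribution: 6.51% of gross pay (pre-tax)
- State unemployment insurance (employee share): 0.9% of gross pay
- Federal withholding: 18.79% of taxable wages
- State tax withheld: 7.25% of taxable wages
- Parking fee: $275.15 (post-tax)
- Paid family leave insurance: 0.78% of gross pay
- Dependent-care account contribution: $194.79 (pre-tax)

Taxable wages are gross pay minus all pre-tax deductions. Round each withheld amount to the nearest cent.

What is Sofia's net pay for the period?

$3228.89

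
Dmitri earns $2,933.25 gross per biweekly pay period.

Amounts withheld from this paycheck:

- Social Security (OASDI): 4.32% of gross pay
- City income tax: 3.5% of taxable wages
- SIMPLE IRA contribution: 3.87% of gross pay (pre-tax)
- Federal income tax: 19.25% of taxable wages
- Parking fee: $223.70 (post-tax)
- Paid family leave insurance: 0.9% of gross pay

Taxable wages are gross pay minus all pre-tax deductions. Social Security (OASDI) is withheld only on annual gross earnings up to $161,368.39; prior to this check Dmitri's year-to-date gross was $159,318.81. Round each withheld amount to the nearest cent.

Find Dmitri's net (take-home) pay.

$1,839.60

SIMPLE IRA contribution: $2,933.25 × 0.0387 = $113.52
Taxable wages = $2,933.25 − $113.52 = $2,819.73
Federal income tax: $2,819.73 × 0.1925 = $542.80
City income tax: $2,819.73 × 0.035 = $98.69
Paid family leave insurance: $2,933.25 × 0.009 = $26.40
Social Security (OASDI): only $161,368.39 − $159,318.81 = $2,049.58 of this check is subject → $2,049.58 × 0.0432 = $88.54
Parking fee: $223.70
Total deductions = $113.52 + $542.80 + $98.69 + $26.40 + $88.54 + $223.70 = $1,093.65
Net pay = $2,933.25 − $1,093.65 = $1,839.60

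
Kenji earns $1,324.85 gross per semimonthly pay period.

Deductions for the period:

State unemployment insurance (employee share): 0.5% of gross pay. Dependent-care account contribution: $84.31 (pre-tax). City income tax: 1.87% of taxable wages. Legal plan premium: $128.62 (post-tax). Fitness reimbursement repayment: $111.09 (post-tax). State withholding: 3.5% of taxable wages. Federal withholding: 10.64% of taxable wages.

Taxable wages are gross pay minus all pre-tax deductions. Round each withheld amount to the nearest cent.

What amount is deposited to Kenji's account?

$795.60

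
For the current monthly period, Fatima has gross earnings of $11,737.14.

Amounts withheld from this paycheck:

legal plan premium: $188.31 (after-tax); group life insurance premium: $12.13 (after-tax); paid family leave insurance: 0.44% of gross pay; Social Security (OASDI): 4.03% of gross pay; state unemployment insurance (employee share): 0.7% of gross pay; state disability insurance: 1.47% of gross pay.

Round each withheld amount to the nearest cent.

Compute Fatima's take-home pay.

Paid family leave insurance: $11,737.14 × 0.0044 = $51.64
Social Security (OASDI): $11,737.14 × 0.0403 = $473.01
State unemployment insurance (employee share): $11,737.14 × 0.007 = $82.16
State disability insurance: $11,737.14 × 0.0147 = $172.54
Group life insurance premium: $12.13
Legal plan premium: $188.31
Total deductions = $51.64 + $473.01 + $82.16 + $172.54 + $12.13 + $188.31 = $979.79
Net pay = $11,737.14 − $979.79 = $10,757.35

$10,757.35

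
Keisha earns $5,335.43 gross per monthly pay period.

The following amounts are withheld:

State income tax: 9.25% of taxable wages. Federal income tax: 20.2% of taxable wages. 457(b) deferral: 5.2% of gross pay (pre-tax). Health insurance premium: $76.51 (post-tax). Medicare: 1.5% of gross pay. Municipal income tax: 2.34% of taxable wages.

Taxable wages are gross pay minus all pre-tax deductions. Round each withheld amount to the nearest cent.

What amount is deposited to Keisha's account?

457(b) deferral: $5,335.43 × 0.052 = $277.44
Taxable wages = $5,335.43 − $277.44 = $5,057.99
Municipal income tax: $5,057.99 × 0.0234 = $118.36
State income tax: $5,057.99 × 0.0925 = $467.86
Federal income tax: $5,057.99 × 0.202 = $1,021.71
Medicare: $5,335.43 × 0.015 = $80.03
Health insurance premium: $76.51
Total deductions = $277.44 + $118.36 + $467.86 + $1,021.71 + $80.03 + $76.51 = $2,041.91
Net pay = $5,335.43 − $2,041.91 = $3,293.52

$3,293.52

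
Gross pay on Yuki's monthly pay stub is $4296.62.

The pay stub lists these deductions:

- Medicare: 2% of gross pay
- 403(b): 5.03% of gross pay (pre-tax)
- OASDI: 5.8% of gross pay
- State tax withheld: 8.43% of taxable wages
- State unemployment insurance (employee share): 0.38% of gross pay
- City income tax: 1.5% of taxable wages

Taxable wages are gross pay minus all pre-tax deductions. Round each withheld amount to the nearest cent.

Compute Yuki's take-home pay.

$3323.84

403(b): $4296.62 × 0.0503 = $216.12
Taxable wages = $4296.62 − $216.12 = $4080.50
City income tax: $4080.50 × 0.015 = $61.21
State tax withheld: $4080.50 × 0.0843 = $343.99
State unemployment insurance (employee share): $4296.62 × 0.0038 = $16.33
Medicare: $4296.62 × 0.02 = $85.93
OASDI: $4296.62 × 0.058 = $249.20
Total deductions = $216.12 + $61.21 + $343.99 + $16.33 + $85.93 + $249.20 = $972.78
Net pay = $4296.62 − $972.78 = $3323.84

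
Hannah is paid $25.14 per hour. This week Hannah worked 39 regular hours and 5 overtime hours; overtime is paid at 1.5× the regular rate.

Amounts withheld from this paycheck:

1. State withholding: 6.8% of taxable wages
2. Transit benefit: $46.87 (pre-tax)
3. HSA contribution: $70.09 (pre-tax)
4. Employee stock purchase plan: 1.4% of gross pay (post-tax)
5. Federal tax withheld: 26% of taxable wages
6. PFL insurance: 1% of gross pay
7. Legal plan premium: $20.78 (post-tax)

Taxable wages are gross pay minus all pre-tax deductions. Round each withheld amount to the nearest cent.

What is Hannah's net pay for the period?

$658.14

Regular pay: 39 × $25.14 = $980.46
Overtime pay: 5 × $25.14 × 1.5 = $188.55
Gross pay = $980.46 + $188.55 = $1,169.01
HSA contribution: $70.09
Transit benefit: $46.87
Pre-tax total = $70.09 + $46.87 = $116.96
Taxable wages = $1,169.01 − $116.96 = $1,052.05
State withholding: $1,052.05 × 0.068 = $71.54
Federal tax withheld: $1,052.05 × 0.26 = $273.53
PFL insurance: $1,169.01 × 0.01 = $11.69
Legal plan premium: $20.78
Employee stock purchase plan: $1,169.01 × 0.014 = $16.37
Total deductions = $70.09 + $46.87 + $71.54 + $273.53 + $11.69 + $20.78 + $16.37 = $510.87
Net pay = $1,169.01 − $510.87 = $658.14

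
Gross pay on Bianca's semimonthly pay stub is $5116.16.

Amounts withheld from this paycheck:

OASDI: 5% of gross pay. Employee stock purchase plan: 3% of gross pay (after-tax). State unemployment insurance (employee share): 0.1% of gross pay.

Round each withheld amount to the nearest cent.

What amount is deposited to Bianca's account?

$4701.75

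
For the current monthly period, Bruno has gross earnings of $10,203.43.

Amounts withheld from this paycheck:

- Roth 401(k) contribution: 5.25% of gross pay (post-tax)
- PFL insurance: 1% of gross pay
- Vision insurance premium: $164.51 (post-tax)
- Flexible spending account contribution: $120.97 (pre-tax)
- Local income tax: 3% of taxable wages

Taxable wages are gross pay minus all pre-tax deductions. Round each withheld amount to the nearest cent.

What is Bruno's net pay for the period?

Flexible spending account contribution: $120.97
Taxable wages = $10,203.43 − $120.97 = $10,082.46
Local income tax: $10,082.46 × 0.03 = $302.47
PFL insurance: $10,203.43 × 0.01 = $102.03
Roth 401(k) contribution: $10,203.43 × 0.0525 = $535.68
Vision insurance premium: $164.51
Total deductions = $120.97 + $302.47 + $102.03 + $535.68 + $164.51 = $1,225.66
Net pay = $10,203.43 − $1,225.66 = $8,977.77

$8,977.77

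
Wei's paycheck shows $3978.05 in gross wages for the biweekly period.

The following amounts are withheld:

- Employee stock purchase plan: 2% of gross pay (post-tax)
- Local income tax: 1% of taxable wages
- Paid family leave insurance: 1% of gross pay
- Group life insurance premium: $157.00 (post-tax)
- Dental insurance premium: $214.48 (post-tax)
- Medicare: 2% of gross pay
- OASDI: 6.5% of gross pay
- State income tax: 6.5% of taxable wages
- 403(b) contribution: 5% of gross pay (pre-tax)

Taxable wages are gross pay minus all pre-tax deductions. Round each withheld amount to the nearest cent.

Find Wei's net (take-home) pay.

$2666.77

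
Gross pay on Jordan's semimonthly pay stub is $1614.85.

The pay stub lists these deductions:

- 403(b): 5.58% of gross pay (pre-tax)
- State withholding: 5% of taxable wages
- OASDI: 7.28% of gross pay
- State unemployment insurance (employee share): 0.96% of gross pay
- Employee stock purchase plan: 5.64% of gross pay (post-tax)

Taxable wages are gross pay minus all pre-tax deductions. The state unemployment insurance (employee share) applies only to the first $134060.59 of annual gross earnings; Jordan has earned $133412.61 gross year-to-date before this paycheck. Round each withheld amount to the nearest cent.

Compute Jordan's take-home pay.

$1233.64

403(b): $1614.85 × 0.0558 = $90.11
Taxable wages = $1614.85 − $90.11 = $1524.74
State withholding: $1524.74 × 0.05 = $76.24
OASDI: $1614.85 × 0.0728 = $117.56
State unemployment insurance (employee share): only $134060.59 − $133412.61 = $647.98 of this check is subject → $647.98 × 0.0096 = $6.22
Employee stock purchase plan: $1614.85 × 0.0564 = $91.08
Total deductions = $90.11 + $76.24 + $117.56 + $6.22 + $91.08 = $381.21
Net pay = $1614.85 − $381.21 = $1233.64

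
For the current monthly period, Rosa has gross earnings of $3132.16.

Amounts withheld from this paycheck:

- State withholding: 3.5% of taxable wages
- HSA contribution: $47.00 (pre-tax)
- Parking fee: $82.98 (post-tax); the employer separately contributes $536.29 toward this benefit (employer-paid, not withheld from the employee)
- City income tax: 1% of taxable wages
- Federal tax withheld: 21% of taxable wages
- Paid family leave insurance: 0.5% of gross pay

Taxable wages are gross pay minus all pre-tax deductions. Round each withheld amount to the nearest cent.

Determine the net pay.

HSA contribution: $47.00
Taxable wages = $3132.16 − $47.00 = $3085.16
State withholding: $3085.16 × 0.035 = $107.98
Federal tax withheld: $3085.16 × 0.21 = $647.88
City income tax: $3085.16 × 0.01 = $30.85
Paid family leave insurance: $3132.16 × 0.005 = $15.66
Parking fee: $82.98
(Employer's $536.29 toward parking fee is not withheld from the employee.)
Total deductions = $47.00 + $107.98 + $647.88 + $30.85 + $15.66 + $82.98 = $932.35
Net pay = $3132.16 − $932.35 = $2199.81

$2199.81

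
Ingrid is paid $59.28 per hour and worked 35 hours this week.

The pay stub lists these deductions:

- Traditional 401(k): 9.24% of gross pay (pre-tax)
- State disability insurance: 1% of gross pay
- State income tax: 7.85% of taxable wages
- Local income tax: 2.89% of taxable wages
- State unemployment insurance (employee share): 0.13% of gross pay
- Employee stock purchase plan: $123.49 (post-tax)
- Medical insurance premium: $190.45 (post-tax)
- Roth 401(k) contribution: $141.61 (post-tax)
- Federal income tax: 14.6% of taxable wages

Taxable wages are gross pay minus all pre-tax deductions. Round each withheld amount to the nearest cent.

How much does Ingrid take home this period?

Gross pay: 35 × $59.28 = $2074.80
Traditional 401(k): $2074.80 × 0.0924 = $191.71
Taxable wages = $2074.80 − $191.71 = $1883.09
Local income tax: $1883.09 × 0.0289 = $54.42
State income tax: $1883.09 × 0.0785 = $147.82
Federal income tax: $1883.09 × 0.146 = $274.93
State unemployment insurance (employee share): $2074.80 × 0.0013 = $2.70
State disability insurance: $2074.80 × 0.01 = $20.75
Medical insurance premium: $190.45
Employee stock purchase plan: $123.49
Roth 401(k) contribution: $141.61
Total deductions = $191.71 + $54.42 + $147.82 + $274.93 + $2.70 + $20.75 + $190.45 + $123.49 + $141.61 = $1147.88
Net pay = $2074.80 − $1147.88 = $926.92

$926.92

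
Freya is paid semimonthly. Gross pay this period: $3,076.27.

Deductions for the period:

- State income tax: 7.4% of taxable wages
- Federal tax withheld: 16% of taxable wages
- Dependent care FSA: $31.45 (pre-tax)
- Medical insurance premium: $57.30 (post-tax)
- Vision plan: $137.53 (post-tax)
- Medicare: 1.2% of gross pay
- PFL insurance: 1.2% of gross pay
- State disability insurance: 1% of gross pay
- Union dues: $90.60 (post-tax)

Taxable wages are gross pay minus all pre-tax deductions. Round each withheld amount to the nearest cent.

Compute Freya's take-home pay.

Dependent care FSA: $31.45
Taxable wages = $3,076.27 − $31.45 = $3,044.82
Federal tax withheld: $3,044.82 × 0.16 = $487.17
State income tax: $3,044.82 × 0.074 = $225.32
PFL insurance: $3,076.27 × 0.012 = $36.92
State disability insurance: $3,076.27 × 0.01 = $30.76
Medicare: $3,076.27 × 0.012 = $36.92
Vision plan: $137.53
Union dues: $90.60
Medical insurance premium: $57.30
Total deductions = $31.45 + $487.17 + $225.32 + $36.92 + $30.76 + $36.92 + $137.53 + $90.60 + $57.30 = $1,133.97
Net pay = $3,076.27 − $1,133.97 = $1,942.30

$1,942.30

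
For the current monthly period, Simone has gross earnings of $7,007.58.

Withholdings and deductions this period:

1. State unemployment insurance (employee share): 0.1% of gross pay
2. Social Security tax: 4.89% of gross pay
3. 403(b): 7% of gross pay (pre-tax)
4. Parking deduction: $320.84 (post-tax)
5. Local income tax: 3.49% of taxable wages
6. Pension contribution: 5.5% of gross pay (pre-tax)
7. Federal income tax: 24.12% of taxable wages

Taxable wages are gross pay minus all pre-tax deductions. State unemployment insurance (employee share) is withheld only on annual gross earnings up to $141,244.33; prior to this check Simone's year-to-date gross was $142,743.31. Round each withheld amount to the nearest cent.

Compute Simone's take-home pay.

403(b): $7,007.58 × 0.07 = $490.53
Pension contribution: $7,007.58 × 0.055 = $385.42
Pre-tax total = $490.53 + $385.42 = $875.95
Taxable wages = $7,007.58 − $875.95 = $6,131.63
Federal income tax: $6,131.63 × 0.2412 = $1,478.95
Local income tax: $6,131.63 × 0.0349 = $213.99
State unemployment insurance (employee share): annual cap $141,244.33 already reached (YTD $142,743.31), so $0.00
Social Security tax: $7,007.58 × 0.0489 = $342.67
Parking deduction: $320.84
Total deductions = $490.53 + $385.42 + $1,478.95 + $213.99 + $0.00 + $342.67 + $320.84 = $3,232.40
Net pay = $7,007.58 − $3,232.40 = $3,775.18

$3,775.18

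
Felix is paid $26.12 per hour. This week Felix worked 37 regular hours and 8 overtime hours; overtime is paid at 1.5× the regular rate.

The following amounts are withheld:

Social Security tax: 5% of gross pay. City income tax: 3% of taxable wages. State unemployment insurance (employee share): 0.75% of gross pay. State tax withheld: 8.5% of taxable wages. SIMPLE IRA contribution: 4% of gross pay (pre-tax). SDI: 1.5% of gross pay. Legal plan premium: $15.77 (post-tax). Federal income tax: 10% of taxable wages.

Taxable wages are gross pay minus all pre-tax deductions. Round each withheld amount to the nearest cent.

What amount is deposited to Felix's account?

Regular pay: 37 × $26.12 = $966.44
Overtime pay: 8 × $26.12 × 1.5 = $313.44
Gross pay = $966.44 + $313.44 = $1279.88
SIMPLE IRA contribution: $1279.88 × 0.04 = $51.20
Taxable wages = $1279.88 − $51.20 = $1228.68
City income tax: $1228.68 × 0.03 = $36.86
Federal income tax: $1228.68 × 0.1 = $122.87
State tax withheld: $1228.68 × 0.085 = $104.44
State unemployment insurance (employee share): $1279.88 × 0.0075 = $9.60
Social Security tax: $1279.88 × 0.05 = $63.99
SDI: $1279.88 × 0.015 = $19.20
Legal plan premium: $15.77
Total deductions = $51.20 + $36.86 + $122.87 + $104.44 + $9.60 + $63.99 + $19.20 + $15.77 = $423.93
Net pay = $1279.88 − $423.93 = $855.95

$855.95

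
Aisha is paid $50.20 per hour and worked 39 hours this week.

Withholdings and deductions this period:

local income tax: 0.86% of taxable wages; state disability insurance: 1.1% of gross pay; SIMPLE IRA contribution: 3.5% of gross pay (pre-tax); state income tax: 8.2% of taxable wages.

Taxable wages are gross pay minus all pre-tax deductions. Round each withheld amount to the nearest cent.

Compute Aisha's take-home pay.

$1,696.57

Gross pay: 39 × $50.20 = $1,957.80
SIMPLE IRA contribution: $1,957.80 × 0.035 = $68.52
Taxable wages = $1,957.80 − $68.52 = $1,889.28
Local income tax: $1,889.28 × 0.0086 = $16.25
State income tax: $1,889.28 × 0.082 = $154.92
State disability insurance: $1,957.80 × 0.011 = $21.54
Total deductions = $68.52 + $16.25 + $154.92 + $21.54 = $261.23
Net pay = $1,957.80 − $261.23 = $1,696.57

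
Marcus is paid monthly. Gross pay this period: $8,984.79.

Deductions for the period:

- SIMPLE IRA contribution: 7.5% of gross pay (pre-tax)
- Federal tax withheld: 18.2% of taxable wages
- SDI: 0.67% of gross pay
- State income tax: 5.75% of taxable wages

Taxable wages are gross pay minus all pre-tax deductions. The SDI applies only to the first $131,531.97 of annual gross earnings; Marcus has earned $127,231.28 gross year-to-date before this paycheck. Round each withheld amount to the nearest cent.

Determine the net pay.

$6,291.65

SIMPLE IRA contribution: $8,984.79 × 0.075 = $673.86
Taxable wages = $8,984.79 − $673.86 = $8,310.93
Federal tax withheld: $8,310.93 × 0.182 = $1,512.59
State income tax: $8,310.93 × 0.0575 = $477.88
SDI: only $131,531.97 − $127,231.28 = $4,300.69 of this check is subject → $4,300.69 × 0.0067 = $28.81
Total deductions = $673.86 + $1,512.59 + $477.88 + $28.81 = $2,693.14
Net pay = $8,984.79 − $2,693.14 = $6,291.65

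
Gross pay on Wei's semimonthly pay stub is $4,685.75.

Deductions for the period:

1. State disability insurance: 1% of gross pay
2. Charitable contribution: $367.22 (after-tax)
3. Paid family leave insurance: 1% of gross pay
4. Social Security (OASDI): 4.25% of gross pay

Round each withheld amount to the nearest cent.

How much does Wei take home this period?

$4,025.67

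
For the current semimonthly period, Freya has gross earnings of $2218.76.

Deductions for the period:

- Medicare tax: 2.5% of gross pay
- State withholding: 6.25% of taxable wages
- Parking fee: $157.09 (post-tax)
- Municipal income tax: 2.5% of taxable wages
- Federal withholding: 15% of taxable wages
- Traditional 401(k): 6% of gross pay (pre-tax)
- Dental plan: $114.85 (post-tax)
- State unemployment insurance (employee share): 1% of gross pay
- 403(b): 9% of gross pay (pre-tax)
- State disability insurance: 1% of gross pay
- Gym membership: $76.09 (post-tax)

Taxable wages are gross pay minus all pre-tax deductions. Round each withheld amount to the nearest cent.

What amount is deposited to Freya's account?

403(b): $2218.76 × 0.09 = $199.69
Traditional 401(k): $2218.76 × 0.06 = $133.13
Pre-tax total = $199.69 + $133.13 = $332.82
Taxable wages = $2218.76 − $332.82 = $1885.94
Municipal income tax: $1885.94 × 0.025 = $47.15
State withholding: $1885.94 × 0.0625 = $117.87
Federal withholding: $1885.94 × 0.15 = $282.89
Medicare tax: $2218.76 × 0.025 = $55.47
State unemployment insurance (employee share): $2218.76 × 0.01 = $22.19
State disability insurance: $2218.76 × 0.01 = $22.19
Gym membership: $76.09
Dental plan: $114.85
Parking fee: $157.09
Total deductions = $199.69 + $133.13 + $47.15 + $117.87 + $282.89 + $55.47 + $22.19 + $22.19 + $76.09 + $114.85 + $157.09 = $1228.61
Net pay = $2218.76 − $1228.61 = $990.15

$990.15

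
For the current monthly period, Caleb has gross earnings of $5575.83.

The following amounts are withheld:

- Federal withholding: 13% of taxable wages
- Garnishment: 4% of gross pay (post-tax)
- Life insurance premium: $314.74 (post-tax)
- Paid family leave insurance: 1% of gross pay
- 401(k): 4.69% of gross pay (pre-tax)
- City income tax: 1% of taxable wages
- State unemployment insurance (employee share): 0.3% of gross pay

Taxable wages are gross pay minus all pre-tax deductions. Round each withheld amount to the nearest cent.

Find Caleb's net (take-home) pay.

$3960.06

401(k): $5575.83 × 0.0469 = $261.51
Taxable wages = $5575.83 − $261.51 = $5314.32
City income tax: $5314.32 × 0.01 = $53.14
Federal withholding: $5314.32 × 0.13 = $690.86
State unemployment insurance (employee share): $5575.83 × 0.003 = $16.73
Paid family leave insurance: $5575.83 × 0.01 = $55.76
Garnishment: $5575.83 × 0.04 = $223.03
Life insurance premium: $314.74
Total deductions = $261.51 + $53.14 + $690.86 + $16.73 + $55.76 + $223.03 + $314.74 = $1615.77
Net pay = $5575.83 − $1615.77 = $3960.06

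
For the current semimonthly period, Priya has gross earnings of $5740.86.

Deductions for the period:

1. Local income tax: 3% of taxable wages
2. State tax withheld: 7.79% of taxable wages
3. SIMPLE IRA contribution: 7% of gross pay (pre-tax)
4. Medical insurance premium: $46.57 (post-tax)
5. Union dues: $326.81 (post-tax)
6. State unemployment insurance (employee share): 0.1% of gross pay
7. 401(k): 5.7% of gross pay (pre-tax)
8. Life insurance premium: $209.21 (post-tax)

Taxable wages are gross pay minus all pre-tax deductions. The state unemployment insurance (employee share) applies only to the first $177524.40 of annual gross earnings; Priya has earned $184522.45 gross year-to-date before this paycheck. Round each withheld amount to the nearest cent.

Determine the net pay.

$3888.41

401(k): $5740.86 × 0.057 = $327.23
SIMPLE IRA contribution: $5740.86 × 0.07 = $401.86
Pre-tax total = $327.23 + $401.86 = $729.09
Taxable wages = $5740.86 − $729.09 = $5011.77
State tax withheld: $5011.77 × 0.0779 = $390.42
Local income tax: $5011.77 × 0.03 = $150.35
State unemployment insurance (employee share): annual cap $177524.40 already reached (YTD $184522.45), so $0.00
Life insurance premium: $209.21
Union dues: $326.81
Medical insurance premium: $46.57
Total deductions = $327.23 + $401.86 + $390.42 + $150.35 + $0.00 + $209.21 + $326.81 + $46.57 = $1852.45
Net pay = $5740.86 − $1852.45 = $3888.41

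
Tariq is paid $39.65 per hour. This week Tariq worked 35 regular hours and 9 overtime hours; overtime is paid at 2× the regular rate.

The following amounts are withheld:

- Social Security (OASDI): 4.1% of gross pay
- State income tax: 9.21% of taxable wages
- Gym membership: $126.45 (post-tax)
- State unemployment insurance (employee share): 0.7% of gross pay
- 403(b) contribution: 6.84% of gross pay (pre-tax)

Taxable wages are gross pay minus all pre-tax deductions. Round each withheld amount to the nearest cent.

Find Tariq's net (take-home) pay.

Regular pay: 35 × $39.65 = $1387.75
Overtime pay: 9 × $39.65 × 2 = $713.70
Gross pay = $1387.75 + $713.70 = $2101.45
403(b) contribution: $2101.45 × 0.0684 = $143.74
Taxable wages = $2101.45 − $143.74 = $1957.71
State income tax: $1957.71 × 0.0921 = $180.31
Social Security (OASDI): $2101.45 × 0.041 = $86.16
State unemployment insurance (employee share): $2101.45 × 0.007 = $14.71
Gym membership: $126.45
Total deductions = $143.74 + $180.31 + $86.16 + $14.71 + $126.45 = $551.37
Net pay = $2101.45 − $551.37 = $1550.08

$1550.08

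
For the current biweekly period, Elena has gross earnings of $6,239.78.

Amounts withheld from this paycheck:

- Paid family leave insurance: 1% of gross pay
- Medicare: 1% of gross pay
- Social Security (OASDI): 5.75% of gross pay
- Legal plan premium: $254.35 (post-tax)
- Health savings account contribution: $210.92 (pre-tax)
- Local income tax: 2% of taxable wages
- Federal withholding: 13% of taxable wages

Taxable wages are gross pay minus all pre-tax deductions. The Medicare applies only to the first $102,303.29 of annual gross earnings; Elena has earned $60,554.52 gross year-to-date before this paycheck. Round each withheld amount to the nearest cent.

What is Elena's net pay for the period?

Health savings account contribution: $210.92
Taxable wages = $6,239.78 − $210.92 = $6,028.86
Local income tax: $6,028.86 × 0.02 = $120.58
Federal withholding: $6,028.86 × 0.13 = $783.75
Social Security (OASDI): $6,239.78 × 0.0575 = $358.79
Paid family leave insurance: $6,239.78 × 0.01 = $62.40
Medicare: cap not yet reached, full $6,239.78 is subject → $6,239.78 × 0.01 = $62.40
Legal plan premium: $254.35
Total deductions = $210.92 + $120.58 + $783.75 + $358.79 + $62.40 + $62.40 + $254.35 = $1,853.19
Net pay = $6,239.78 − $1,853.19 = $4,386.59

$4,386.59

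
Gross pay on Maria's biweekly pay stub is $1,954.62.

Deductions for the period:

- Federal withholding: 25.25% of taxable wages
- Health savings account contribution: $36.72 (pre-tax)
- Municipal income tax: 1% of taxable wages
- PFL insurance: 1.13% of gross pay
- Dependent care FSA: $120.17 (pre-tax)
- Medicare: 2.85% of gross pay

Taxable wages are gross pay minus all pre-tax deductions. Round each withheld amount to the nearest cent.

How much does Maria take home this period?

Dependent care FSA: $120.17
Health savings account contribution: $36.72
Pre-tax total = $120.17 + $36.72 = $156.89
Taxable wages = $1,954.62 − $156.89 = $1,797.73
Municipal income tax: $1,797.73 × 0.01 = $17.98
Federal withholding: $1,797.73 × 0.2525 = $453.93
PFL insurance: $1,954.62 × 0.0113 = $22.09
Medicare: $1,954.62 × 0.0285 = $55.71
Total deductions = $120.17 + $36.72 + $17.98 + $453.93 + $22.09 + $55.71 = $706.60
Net pay = $1,954.62 − $706.60 = $1,248.02

$1,248.02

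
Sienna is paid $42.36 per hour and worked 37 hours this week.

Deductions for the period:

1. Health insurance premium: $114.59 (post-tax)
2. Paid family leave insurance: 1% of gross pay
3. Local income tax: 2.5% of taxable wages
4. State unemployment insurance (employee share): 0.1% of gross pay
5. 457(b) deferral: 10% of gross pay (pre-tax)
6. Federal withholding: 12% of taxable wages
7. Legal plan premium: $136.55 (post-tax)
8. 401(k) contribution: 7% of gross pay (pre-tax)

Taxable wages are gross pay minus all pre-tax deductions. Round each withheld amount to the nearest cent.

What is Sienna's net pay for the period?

$843.87

Gross pay: 37 × $42.36 = $1567.32
457(b) deferral: $1567.32 × 0.1 = $156.73
401(k) contribution: $1567.32 × 0.07 = $109.71
Pre-tax total = $156.73 + $109.71 = $266.44
Taxable wages = $1567.32 − $266.44 = $1300.88
Local income tax: $1300.88 × 0.025 = $32.52
Federal withholding: $1300.88 × 0.12 = $156.11
Paid family leave insurance: $1567.32 × 0.01 = $15.67
State unemployment insurance (employee share): $1567.32 × 0.001 = $1.57
Health insurance premium: $114.59
Legal plan premium: $136.55
Total deductions = $156.73 + $109.71 + $32.52 + $156.11 + $15.67 + $1.57 + $114.59 + $136.55 = $723.45
Net pay = $1567.32 − $723.45 = $843.87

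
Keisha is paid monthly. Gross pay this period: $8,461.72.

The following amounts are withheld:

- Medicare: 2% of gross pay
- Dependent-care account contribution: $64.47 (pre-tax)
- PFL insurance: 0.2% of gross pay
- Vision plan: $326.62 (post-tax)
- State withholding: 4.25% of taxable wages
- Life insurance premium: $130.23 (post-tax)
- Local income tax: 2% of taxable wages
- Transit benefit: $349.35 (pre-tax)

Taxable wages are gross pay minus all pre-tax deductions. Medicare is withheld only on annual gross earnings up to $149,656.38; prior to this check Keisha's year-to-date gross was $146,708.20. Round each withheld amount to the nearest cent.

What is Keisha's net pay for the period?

$7,012.17

Transit benefit: $349.35
Dependent-care account contribution: $64.47
Pre-tax total = $349.35 + $64.47 = $413.82
Taxable wages = $8,461.72 − $413.82 = $8,047.90
State withholding: $8,047.90 × 0.0425 = $342.04
Local income tax: $8,047.90 × 0.02 = $160.96
PFL insurance: $8,461.72 × 0.002 = $16.92
Medicare: only $149,656.38 − $146,708.20 = $2,948.18 of this check is subject → $2,948.18 × 0.02 = $58.96
Life insurance premium: $130.23
Vision plan: $326.62
Total deductions = $349.35 + $64.47 + $342.04 + $160.96 + $16.92 + $58.96 + $130.23 + $326.62 = $1,449.55
Net pay = $8,461.72 − $1,449.55 = $7,012.17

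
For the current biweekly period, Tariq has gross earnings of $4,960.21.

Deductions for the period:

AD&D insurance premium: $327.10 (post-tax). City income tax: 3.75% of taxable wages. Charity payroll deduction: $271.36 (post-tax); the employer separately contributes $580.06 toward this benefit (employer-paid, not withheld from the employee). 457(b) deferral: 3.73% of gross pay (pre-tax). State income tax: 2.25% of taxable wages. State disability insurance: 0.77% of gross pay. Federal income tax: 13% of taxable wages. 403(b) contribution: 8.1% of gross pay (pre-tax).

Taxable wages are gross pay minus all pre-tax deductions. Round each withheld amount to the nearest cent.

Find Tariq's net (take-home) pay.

$2,905.82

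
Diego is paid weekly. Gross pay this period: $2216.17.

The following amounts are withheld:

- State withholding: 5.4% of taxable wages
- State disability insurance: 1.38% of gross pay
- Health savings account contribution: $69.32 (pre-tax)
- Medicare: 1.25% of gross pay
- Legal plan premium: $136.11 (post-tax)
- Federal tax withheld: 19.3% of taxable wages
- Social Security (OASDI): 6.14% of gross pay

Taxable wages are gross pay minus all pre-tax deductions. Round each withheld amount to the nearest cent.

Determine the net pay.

$1286.12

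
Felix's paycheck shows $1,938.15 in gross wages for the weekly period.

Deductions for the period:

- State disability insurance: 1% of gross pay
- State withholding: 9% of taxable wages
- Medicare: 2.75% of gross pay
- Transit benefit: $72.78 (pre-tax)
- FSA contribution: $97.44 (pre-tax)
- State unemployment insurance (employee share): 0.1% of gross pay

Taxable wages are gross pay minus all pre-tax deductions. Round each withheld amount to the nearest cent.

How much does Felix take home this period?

FSA contribution: $97.44
Transit benefit: $72.78
Pre-tax total = $97.44 + $72.78 = $170.22
Taxable wages = $1,938.15 − $170.22 = $1,767.93
State withholding: $1,767.93 × 0.09 = $159.11
State unemployment insurance (employee share): $1,938.15 × 0.001 = $1.94
State disability insurance: $1,938.15 × 0.01 = $19.38
Medicare: $1,938.15 × 0.0275 = $53.30
Total deductions = $97.44 + $72.78 + $159.11 + $1.94 + $19.38 + $53.30 = $403.95
Net pay = $1,938.15 − $403.95 = $1,534.20

$1,534.20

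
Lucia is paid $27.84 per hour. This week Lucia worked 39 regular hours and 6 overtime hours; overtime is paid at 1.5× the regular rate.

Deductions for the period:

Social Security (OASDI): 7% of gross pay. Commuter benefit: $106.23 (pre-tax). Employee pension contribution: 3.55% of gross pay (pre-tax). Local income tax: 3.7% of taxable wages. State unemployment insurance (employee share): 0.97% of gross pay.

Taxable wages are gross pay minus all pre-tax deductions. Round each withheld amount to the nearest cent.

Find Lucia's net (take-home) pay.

$1,032.39

Regular pay: 39 × $27.84 = $1,085.76
Overtime pay: 6 × $27.84 × 1.5 = $250.56
Gross pay = $1,085.76 + $250.56 = $1,336.32
Commuter benefit: $106.23
Employee pension contribution: $1,336.32 × 0.0355 = $47.44
Pre-tax total = $106.23 + $47.44 = $153.67
Taxable wages = $1,336.32 − $153.67 = $1,182.65
Local income tax: $1,182.65 × 0.037 = $43.76
State unemployment insurance (employee share): $1,336.32 × 0.0097 = $12.96
Social Security (OASDI): $1,336.32 × 0.07 = $93.54
Total deductions = $106.23 + $47.44 + $43.76 + $12.96 + $93.54 = $303.93
Net pay = $1,336.32 − $303.93 = $1,032.39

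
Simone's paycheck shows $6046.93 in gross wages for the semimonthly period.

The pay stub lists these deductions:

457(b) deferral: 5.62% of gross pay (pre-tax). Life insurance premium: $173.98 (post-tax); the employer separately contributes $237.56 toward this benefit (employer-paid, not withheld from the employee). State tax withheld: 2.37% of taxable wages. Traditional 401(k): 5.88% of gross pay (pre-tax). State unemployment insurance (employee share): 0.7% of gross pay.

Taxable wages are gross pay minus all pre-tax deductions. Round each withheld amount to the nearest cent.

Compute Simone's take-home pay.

$5008.39

Traditional 401(k): $6046.93 × 0.0588 = $355.56
457(b) deferral: $6046.93 × 0.0562 = $339.84
Pre-tax total = $355.56 + $339.84 = $695.40
Taxable wages = $6046.93 − $695.40 = $5351.53
State tax withheld: $5351.53 × 0.0237 = $126.83
State unemployment insurance (employee share): $6046.93 × 0.007 = $42.33
Life insurance premium: $173.98
(Employer's $237.56 toward life insurance premium is not withheld from the employee.)
Total deductions = $355.56 + $339.84 + $126.83 + $42.33 + $173.98 = $1038.54
Net pay = $6046.93 − $1038.54 = $5008.39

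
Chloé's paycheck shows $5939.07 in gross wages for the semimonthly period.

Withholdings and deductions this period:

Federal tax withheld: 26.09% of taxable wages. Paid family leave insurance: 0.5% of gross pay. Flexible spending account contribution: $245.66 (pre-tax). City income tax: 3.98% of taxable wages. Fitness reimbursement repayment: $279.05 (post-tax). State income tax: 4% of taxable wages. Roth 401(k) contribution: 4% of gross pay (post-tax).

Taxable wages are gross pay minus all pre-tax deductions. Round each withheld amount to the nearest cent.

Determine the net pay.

$3207.35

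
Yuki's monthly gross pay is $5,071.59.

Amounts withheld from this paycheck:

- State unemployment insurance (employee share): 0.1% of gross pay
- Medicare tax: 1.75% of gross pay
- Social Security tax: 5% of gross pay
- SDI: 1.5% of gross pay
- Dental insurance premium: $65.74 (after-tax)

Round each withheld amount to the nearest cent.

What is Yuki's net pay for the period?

$4,582.38

State unemployment insurance (employee share): $5,071.59 × 0.001 = $5.07
Social Security tax: $5,071.59 × 0.05 = $253.58
Medicare tax: $5,071.59 × 0.0175 = $88.75
SDI: $5,071.59 × 0.015 = $76.07
Dental insurance premium: $65.74
Total deductions = $5.07 + $253.58 + $88.75 + $76.07 + $65.74 = $489.21
Net pay = $5,071.59 − $489.21 = $4,582.38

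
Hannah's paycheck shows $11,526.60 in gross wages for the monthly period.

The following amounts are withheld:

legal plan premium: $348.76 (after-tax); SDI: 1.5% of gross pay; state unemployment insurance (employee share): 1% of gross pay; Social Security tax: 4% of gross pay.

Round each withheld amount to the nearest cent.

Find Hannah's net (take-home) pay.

$10,428.61

State unemployment insurance (employee share): $11,526.60 × 0.01 = $115.27
Social Security tax: $11,526.60 × 0.04 = $461.06
SDI: $11,526.60 × 0.015 = $172.90
Legal plan premium: $348.76
Total deductions = $115.27 + $461.06 + $172.90 + $348.76 = $1,097.99
Net pay = $11,526.60 − $1,097.99 = $10,428.61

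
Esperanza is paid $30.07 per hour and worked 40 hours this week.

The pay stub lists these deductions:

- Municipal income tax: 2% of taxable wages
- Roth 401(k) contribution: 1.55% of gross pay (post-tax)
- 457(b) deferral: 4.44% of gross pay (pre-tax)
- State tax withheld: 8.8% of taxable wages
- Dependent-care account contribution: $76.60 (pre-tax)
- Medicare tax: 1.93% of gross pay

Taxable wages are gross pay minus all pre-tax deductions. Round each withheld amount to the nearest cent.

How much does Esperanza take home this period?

$915.08

Gross pay: 40 × $30.07 = $1,202.80
Dependent-care account contribution: $76.60
457(b) deferral: $1,202.80 × 0.0444 = $53.40
Pre-tax total = $76.60 + $53.40 = $130.00
Taxable wages = $1,202.80 − $130.00 = $1,072.80
State tax withheld: $1,072.80 × 0.088 = $94.41
Municipal income tax: $1,072.80 × 0.02 = $21.46
Medicare tax: $1,202.80 × 0.0193 = $23.21
Roth 401(k) contribution: $1,202.80 × 0.0155 = $18.64
Total deductions = $76.60 + $53.40 + $94.41 + $21.46 + $23.21 + $18.64 = $287.72
Net pay = $1,202.80 − $287.72 = $915.08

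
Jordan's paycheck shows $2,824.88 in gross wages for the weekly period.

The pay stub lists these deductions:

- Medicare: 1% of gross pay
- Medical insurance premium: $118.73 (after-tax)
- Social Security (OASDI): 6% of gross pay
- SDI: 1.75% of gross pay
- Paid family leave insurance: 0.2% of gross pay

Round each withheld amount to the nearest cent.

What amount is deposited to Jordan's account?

$2,453.32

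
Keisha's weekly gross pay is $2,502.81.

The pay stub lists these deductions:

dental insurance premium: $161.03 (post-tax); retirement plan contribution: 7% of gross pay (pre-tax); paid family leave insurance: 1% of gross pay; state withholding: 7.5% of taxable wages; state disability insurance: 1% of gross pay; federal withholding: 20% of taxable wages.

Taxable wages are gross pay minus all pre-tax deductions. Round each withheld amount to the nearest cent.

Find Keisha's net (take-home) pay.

Retirement plan contribution: $2,502.81 × 0.07 = $175.20
Taxable wages = $2,502.81 − $175.20 = $2,327.61
State withholding: $2,327.61 × 0.075 = $174.57
Federal withholding: $2,327.61 × 0.2 = $465.52
Paid family leave insurance: $2,502.81 × 0.01 = $25.03
State disability insurance: $2,502.81 × 0.01 = $25.03
Dental insurance premium: $161.03
Total deductions = $175.20 + $174.57 + $465.52 + $25.03 + $25.03 + $161.03 = $1,026.38
Net pay = $2,502.81 − $1,026.38 = $1,476.43

$1,476.43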